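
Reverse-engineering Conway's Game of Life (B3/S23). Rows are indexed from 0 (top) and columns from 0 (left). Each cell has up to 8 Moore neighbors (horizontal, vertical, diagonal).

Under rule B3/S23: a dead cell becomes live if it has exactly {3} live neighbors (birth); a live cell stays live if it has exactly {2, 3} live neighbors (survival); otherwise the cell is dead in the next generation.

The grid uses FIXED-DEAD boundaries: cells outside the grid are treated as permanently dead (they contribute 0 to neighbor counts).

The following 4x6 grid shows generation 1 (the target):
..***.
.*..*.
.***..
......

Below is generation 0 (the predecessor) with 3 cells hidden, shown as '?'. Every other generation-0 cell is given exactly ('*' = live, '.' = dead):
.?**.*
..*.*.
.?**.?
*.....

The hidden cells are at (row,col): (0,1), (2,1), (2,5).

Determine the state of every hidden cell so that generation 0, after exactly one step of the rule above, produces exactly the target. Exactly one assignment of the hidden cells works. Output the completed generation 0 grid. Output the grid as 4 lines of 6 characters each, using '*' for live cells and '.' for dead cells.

Hidden generation-0 cells (in order): (0,1), (2,1), (2,5).
A hidden cell only influences target cells in its own 3x3 neighborhood. Try each of the 2^3 = 8 assignments, step the completed generation 0 forward once under B3/S23, and compare with the target:
  (0,1)=. (2,1)=. (2,5)=. -> step reproduces the target at every cell -> ACCEPT
  (0,1)=. (2,1)=. (2,5)=* -> step gives (1,4)='.' but target has '*' -> reject
  (0,1)=. (2,1)=* (2,5)=. -> step gives (1,1)='.' but target has '*' -> reject
  (0,1)=. (2,1)=* (2,5)=* -> step gives (1,1)='.' but target has '*' -> reject
  (0,1)=* (2,1)=. (2,5)=. -> step gives (0,1)='*' but target has '.' -> reject
  (0,1)=* (2,1)=. (2,5)=* -> step gives (0,1)='*' but target has '.' -> reject
  (0,1)=* (2,1)=* (2,5)=. -> step gives (0,1)='*' but target has '.' -> reject
  (0,1)=* (2,1)=* (2,5)=* -> step gives (0,1)='*' but target has '.' -> reject
Unique solution: (0,1)=dead, (2,1)=dead, (2,5)=dead.
Check: live-neighbor counts of every cell in the completed generation 0:
022331
034632
132321
022210
Applying B3/S23 to generation 0 with these counts gives:
..***.
.*..*.
.***..
......
which matches the target exactly.

Answer: ..**.*
..*.*.
..**..
*.....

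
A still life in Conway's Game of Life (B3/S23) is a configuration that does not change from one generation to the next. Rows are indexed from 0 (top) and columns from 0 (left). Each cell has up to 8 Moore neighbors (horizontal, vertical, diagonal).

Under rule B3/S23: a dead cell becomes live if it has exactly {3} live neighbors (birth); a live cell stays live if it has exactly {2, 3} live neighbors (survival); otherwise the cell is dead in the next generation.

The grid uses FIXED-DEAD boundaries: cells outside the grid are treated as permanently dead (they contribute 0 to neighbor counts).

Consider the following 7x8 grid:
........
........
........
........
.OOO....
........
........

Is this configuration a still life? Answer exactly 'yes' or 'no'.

Answer: no

Derivation:
Compute generation 1 and compare to generation 0 (given above):
Generation 1:
........
........
........
..O.....
..O.....
..O.....
........
Cell (3,2) differs: gen0=0 vs gen1=1 -> NOT a still life.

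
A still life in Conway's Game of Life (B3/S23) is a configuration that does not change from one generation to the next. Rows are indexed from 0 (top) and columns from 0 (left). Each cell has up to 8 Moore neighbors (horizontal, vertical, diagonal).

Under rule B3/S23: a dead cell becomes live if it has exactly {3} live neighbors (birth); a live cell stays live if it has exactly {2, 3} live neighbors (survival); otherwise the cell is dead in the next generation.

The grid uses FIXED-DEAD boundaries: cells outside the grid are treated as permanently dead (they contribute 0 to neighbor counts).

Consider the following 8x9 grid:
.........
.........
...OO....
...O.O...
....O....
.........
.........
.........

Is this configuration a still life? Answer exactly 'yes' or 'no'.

Answer: yes

Derivation:
Compute generation 1 and compare to generation 0 (given above):
Generation 1:
.........
.........
...OO....
...O.O...
....O....
.........
.........
.........
The grids are IDENTICAL -> still life.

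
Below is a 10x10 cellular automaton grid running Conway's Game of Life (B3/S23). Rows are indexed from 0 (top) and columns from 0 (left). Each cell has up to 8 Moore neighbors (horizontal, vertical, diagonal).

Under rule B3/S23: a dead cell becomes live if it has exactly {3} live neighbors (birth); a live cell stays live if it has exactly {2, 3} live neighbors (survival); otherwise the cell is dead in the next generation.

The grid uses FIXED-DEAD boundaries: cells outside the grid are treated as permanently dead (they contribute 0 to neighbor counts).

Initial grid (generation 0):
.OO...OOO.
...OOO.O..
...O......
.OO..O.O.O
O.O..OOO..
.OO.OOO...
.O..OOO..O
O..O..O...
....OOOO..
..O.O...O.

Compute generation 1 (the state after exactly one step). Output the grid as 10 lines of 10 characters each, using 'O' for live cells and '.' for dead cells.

Answer: ..OOOOOOO.
...OOO.OO.
...O.O..O.
.OOOOO.OO.
O......OO.
O.O.......
OO.....O..
...O......
....O.OO..
...OO.OO..

Derivation:
Simulating step by step:
Generation 0 (given above): 40 live cells
Generation 1: 38 live cells
(generation 1 grid is the final answer)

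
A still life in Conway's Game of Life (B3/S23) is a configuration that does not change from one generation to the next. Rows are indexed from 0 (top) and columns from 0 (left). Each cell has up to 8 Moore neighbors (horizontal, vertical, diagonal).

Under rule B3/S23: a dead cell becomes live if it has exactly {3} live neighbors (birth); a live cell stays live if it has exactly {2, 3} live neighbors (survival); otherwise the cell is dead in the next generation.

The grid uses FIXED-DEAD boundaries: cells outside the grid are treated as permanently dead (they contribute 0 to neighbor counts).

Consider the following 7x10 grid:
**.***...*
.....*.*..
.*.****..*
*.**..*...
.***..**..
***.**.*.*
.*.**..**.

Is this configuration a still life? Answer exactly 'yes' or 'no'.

Compute generation 1 and compare to generation 0 (given above):
Generation 1:
....***...
**......*.
.*.*...*..
*.........
.......**.
*....*....
**.******.
Cell (0,0) differs: gen0=1 vs gen1=0 -> NOT a still life.

Answer: no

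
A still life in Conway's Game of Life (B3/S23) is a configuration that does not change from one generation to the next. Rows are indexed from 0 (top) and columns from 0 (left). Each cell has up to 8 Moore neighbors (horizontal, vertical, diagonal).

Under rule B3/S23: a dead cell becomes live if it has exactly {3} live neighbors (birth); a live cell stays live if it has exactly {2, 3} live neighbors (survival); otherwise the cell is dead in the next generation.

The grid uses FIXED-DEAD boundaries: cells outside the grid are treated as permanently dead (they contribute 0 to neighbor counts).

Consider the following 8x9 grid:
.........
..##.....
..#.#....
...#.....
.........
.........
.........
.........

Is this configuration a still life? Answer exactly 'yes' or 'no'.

Compute generation 1 and compare to generation 0 (given above):
Generation 1:
.........
..##.....
..#.#....
...#.....
.........
.........
.........
.........
The grids are IDENTICAL -> still life.

Answer: yes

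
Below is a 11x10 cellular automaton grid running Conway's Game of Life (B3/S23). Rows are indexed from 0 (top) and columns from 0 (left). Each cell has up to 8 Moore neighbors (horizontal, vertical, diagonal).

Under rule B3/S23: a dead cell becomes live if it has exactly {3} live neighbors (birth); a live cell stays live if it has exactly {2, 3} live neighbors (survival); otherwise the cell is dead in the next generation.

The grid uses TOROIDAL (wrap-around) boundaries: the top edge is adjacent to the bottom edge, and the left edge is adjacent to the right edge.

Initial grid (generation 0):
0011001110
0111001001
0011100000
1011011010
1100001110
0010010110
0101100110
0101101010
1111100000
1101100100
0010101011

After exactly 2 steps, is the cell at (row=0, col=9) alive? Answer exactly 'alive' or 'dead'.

Simulating step by step:
Generation 0 (given above): 53 live cells
Generation 1: 35 live cells
1000101000
0100011010
1000001101
1000011010
1001100000
1011110000
0100000001
0000000011
0000000101
0000000110
1000101001
Generation 2: 37 live cells
1100101000
0100000010
1100000000
1100111010
1010001000
1010010001
0111100011
0000000001
0000000101
1000001100
1000001011

Cell (0,9) at generation 2: 0 -> dead

Answer: dead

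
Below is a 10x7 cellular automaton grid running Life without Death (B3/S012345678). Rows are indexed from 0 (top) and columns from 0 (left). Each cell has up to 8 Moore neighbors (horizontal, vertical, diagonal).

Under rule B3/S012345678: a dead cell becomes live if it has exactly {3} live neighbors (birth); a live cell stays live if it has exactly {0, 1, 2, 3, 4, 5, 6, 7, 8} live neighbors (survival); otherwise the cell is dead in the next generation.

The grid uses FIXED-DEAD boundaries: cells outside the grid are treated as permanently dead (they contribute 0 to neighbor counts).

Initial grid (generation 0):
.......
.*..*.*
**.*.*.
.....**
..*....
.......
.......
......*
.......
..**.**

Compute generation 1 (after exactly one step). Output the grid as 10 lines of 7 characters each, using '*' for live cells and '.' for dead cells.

Answer: .......
***.***
****.*.
.**.***
..*....
.......
.......
......*
.....**
..**.**

Derivation:
Simulating step by step:
Generation 0 (given above): 15 live cells
Generation 1: 24 live cells
(generation 1 grid is the final answer)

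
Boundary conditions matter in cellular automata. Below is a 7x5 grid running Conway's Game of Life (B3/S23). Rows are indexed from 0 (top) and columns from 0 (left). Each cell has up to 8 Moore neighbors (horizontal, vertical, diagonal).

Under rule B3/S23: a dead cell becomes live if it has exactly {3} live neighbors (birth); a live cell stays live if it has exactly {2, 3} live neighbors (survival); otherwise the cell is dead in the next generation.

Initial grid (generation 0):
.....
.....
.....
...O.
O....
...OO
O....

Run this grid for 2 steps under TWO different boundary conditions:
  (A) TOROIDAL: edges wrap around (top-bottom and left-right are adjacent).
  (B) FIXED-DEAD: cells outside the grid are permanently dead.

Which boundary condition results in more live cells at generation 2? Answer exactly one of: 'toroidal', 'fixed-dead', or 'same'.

Under TOROIDAL boundary, generation 2:
.....
.....
.....
.....
....O
O..OO
O...O
Population = 6

Under FIXED-DEAD boundary, generation 2:
.....
.....
.....
.....
.....
.....
.....
Population = 0

Comparison: toroidal=6, fixed-dead=0 -> toroidal

Answer: toroidal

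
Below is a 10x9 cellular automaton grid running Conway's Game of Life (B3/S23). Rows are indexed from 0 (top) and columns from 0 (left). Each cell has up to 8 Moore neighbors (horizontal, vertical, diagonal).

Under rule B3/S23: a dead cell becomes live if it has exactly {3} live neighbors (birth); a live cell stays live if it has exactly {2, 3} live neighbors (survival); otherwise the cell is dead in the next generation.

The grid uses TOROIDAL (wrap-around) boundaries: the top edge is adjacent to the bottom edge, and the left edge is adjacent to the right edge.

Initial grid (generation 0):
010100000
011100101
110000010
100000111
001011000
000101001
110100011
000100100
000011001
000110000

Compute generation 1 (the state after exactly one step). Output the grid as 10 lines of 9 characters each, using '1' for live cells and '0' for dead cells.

Simulating step by step:
Generation 0 (given above): 32 live cells
Generation 1: 32 live cells
(generation 1 grid is the final answer)

Answer: 110000000
000100011
000000000
100001110
100111000
010101111
100100111
001101100
000001000
001101000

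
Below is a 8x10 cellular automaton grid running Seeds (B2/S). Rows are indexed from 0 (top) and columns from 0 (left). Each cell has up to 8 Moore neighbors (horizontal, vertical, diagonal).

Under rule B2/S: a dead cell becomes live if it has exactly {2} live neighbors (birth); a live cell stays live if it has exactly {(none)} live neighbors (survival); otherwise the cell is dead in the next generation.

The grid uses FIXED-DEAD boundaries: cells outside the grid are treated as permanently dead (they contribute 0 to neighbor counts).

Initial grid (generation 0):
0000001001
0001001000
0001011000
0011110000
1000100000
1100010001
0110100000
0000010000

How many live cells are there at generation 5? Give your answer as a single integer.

Answer: 14

Derivation:
Simulating step by step:
Generation 0 (given above): 21 live cells
Generation 1: 12 live cells
0000010100
0010000000
0000000100
0100000000
0000001000
0000000000
0001001000
0111100000
Generation 2: 13 live cells
0000001000
0000000110
0110000000
0000001100
0000000000
0000011100
0100010000
0000010000
Generation 3: 11 live cells
0000000010
0110001000
0000000000
0110000000
0000000010
0000100000
0000000100
0000101000
Generation 4: 16 live cells
0110000100
0000000100
1001000000
0000000000
0111000000
0000000110
0001101000
0000010100
Generation 5: 14 live cells
0000001010
1001001010
0000000000
1000100000
0000000110
0100011000
0000000000
0001000000
Population at generation 5: 14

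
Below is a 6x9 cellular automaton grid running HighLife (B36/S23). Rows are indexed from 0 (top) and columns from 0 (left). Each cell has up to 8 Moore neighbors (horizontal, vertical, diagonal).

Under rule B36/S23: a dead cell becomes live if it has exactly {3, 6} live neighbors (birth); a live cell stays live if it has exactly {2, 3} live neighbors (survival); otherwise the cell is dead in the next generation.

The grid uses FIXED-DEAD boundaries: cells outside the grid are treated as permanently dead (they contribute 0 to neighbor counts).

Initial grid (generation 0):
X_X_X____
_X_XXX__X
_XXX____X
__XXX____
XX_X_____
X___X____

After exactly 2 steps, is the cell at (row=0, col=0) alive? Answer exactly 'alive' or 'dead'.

Simulating step by step:
Generation 0 (given above): 20 live cells
Generation 1: 16 live cells
_XX_XX___
X_X__X___
_X__XX___
X___X____
XX_______
XX_______
Generation 2: 18 live cells
_XXXXX___
X_X___X__
XX_XXX___
X___XX___
_________
XX_______

Cell (0,0) at generation 2: 0 -> dead

Answer: dead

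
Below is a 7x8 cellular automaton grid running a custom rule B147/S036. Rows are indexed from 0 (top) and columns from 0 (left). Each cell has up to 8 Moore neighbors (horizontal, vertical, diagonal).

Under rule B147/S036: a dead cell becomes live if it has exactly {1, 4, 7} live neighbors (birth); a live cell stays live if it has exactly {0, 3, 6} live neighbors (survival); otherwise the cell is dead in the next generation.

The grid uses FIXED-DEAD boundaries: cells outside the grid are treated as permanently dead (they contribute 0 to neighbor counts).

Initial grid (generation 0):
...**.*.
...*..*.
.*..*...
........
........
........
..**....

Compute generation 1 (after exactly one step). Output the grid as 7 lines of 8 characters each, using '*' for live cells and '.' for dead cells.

Answer: ........
**.***..
**....**
******..
........
.*..*...
.*..*...

Derivation:
Simulating step by step:
Generation 0 (given above): 9 live cells
Generation 1: 19 live cells
(generation 1 grid is the final answer)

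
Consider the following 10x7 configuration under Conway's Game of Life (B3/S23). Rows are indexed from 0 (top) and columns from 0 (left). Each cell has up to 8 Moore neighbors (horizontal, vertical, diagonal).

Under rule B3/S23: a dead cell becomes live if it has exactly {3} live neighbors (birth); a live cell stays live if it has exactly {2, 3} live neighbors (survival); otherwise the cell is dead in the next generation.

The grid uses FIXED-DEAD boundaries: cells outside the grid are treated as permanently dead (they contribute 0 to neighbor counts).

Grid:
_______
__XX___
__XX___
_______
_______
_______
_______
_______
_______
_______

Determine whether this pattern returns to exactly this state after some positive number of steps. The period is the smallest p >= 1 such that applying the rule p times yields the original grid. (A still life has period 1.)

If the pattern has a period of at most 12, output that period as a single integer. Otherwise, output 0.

Answer: 1

Derivation:
Simulating and comparing each generation to the original:
Gen 0 (original, given above): 4 live cells
Gen 1: 4 live cells, MATCHES original -> period = 1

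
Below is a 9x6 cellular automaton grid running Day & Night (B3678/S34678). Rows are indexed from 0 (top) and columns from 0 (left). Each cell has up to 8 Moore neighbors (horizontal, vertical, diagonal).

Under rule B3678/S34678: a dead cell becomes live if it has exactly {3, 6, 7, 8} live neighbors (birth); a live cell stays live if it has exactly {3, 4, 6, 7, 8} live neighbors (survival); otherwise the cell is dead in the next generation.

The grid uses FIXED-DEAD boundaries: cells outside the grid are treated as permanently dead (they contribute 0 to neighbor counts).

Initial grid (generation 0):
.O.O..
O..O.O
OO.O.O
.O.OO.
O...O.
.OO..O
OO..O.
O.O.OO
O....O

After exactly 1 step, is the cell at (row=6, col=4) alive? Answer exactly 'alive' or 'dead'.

Answer: alive

Derivation:
Simulating step by step:
Generation 0 (given above): 26 live cells
Generation 1: 24 live cells
..O.O.
O.....
OO.OO.
.O.OOO
....OO
.O.OO.
O...O.
O..OOO
.O..O.

Cell (6,4) at generation 1: 1 -> alive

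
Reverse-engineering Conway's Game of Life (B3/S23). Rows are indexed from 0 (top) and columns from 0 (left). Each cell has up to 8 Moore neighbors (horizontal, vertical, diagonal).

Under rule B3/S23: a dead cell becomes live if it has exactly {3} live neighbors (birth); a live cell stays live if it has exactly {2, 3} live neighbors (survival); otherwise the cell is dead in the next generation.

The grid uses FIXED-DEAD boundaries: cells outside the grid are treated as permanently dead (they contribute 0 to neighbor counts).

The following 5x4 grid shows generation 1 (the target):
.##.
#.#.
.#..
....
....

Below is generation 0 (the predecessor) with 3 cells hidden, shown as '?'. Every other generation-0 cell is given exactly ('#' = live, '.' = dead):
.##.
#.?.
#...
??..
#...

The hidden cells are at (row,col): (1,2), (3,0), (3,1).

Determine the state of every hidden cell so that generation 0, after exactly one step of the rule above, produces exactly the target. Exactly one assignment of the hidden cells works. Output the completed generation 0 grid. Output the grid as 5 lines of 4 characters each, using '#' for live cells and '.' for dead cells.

Hidden generation-0 cells (in order): (1,2), (3,0), (3,1).
A hidden cell only influences target cells in its own 3x3 neighborhood. Try each of the 2^3 = 8 assignments, step the completed generation 0 forward once under B3/S23, and compare with the target:
  (1,2)=. (3,0)=. (3,1)=. -> step gives (0,2)='.' but target has '#' -> reject
  (1,2)=. (3,0)=. (3,1)=# -> step gives (0,2)='.' but target has '#' -> reject
  (1,2)=. (3,0)=# (3,1)=. -> step gives (0,2)='.' but target has '#' -> reject
  (1,2)=. (3,0)=# (3,1)=# -> step gives (0,2)='.' but target has '#' -> reject
  (1,2)=# (3,0)=. (3,1)=. -> step reproduces the target at every cell -> ACCEPT
  (1,2)=# (3,0)=. (3,1)=# -> step gives (2,0)='#' but target has '.' -> reject
  (1,2)=# (3,0)=# (3,1)=. -> step gives (2,0)='#' but target has '.' -> reject
  (1,2)=# (3,0)=# (3,1)=# -> step gives (2,0)='#' but target has '.' -> reject
Unique solution: (1,2)=live, (3,0)=dead, (3,1)=dead.
Check: live-neighbor counts of every cell in the completed generation 0:
2322
2522
1311
2200
0100
Applying B3/S23 to generation 0 with these counts gives:
.##.
#.#.
.#..
....
....
which matches the target exactly.

Answer: .##.
#.#.
#...
....
#...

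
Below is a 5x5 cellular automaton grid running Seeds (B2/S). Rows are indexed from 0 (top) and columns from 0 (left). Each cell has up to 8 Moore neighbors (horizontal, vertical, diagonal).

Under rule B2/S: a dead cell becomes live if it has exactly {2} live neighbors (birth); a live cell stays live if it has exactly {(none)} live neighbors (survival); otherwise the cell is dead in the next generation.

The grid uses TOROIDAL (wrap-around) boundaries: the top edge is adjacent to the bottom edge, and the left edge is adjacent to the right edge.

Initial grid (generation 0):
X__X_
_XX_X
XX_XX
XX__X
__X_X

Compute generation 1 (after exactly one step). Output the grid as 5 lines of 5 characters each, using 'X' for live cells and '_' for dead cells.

Simulating step by step:
Generation 0 (given above): 14 live cells
Generation 1: 0 live cells
(generation 1 grid is the final answer)

Answer: _____
_____
_____
_____
_____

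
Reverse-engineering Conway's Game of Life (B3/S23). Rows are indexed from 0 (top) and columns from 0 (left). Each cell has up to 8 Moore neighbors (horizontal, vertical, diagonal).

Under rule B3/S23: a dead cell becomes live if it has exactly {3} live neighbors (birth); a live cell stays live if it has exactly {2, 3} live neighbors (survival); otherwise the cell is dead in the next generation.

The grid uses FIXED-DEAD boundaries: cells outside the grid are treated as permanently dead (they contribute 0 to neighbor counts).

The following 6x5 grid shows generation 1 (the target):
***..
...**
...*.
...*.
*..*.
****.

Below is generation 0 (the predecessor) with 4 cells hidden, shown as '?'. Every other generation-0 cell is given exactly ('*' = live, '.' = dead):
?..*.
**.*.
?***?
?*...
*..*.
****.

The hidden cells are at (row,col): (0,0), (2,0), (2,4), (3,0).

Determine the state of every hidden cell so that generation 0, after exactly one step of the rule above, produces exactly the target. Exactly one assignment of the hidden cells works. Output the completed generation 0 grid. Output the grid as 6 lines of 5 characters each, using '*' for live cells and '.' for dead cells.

Answer: *..*.
**.*.
****.
.*...
*..*.
****.

Derivation:
Hidden generation-0 cells (in order): (0,0), (2,0), (2,4), (3,0).
A hidden cell only influences target cells in its own 3x3 neighborhood. Try each of the 2^4 = 16 assignments, step the completed generation 0 forward once under B3/S23, and compare with the target:
  (0,0)=. (2,0)=. (2,4)=. (3,0)=. -> step gives (0,0)='.' but target has '*' -> reject
  (0,0)=. (2,0)=. (2,4)=. (3,0)=* -> step gives (0,0)='.' but target has '*' -> reject
  (0,0)=. (2,0)=. (2,4)=* (3,0)=. -> step gives (0,0)='.' but target has '*' -> reject
  (0,0)=. (2,0)=. (2,4)=* (3,0)=* -> step gives (0,0)='.' but target has '*' -> reject
  (0,0)=. (2,0)=* (2,4)=. (3,0)=. -> step gives (0,0)='.' but target has '*' -> reject
  (0,0)=. (2,0)=* (2,4)=. (3,0)=* -> step gives (0,0)='.' but target has '*' -> reject
  (0,0)=. (2,0)=* (2,4)=* (3,0)=. -> step gives (0,0)='.' but target has '*' -> reject
  (0,0)=. (2,0)=* (2,4)=* (3,0)=* -> step gives (0,0)='.' but target has '*' -> reject
  (0,0)=* (2,0)=. (2,4)=. (3,0)=. -> step gives (1,0)='*' but target has '.' -> reject
  (0,0)=* (2,0)=. (2,4)=. (3,0)=* -> step gives (1,0)='*' but target has '.' -> reject
  (0,0)=* (2,0)=. (2,4)=* (3,0)=. -> step gives (1,0)='*' but target has '.' -> reject
  (0,0)=* (2,0)=. (2,4)=* (3,0)=* -> step gives (1,0)='*' but target has '.' -> reject
  (0,0)=* (2,0)=* (2,4)=. (3,0)=. -> step reproduces the target at every cell -> ACCEPT
  (0,0)=* (2,0)=* (2,4)=. (3,0)=* -> step gives (4,0)='.' but target has '*' -> reject
  (0,0)=* (2,0)=* (2,4)=* (3,0)=. -> step gives (1,3)='.' but target has '*' -> reject
  (0,0)=* (2,0)=* (2,4)=* (3,0)=* -> step gives (1,3)='.' but target has '*' -> reject
Unique solution: (0,0)=live, (2,0)=live, (2,4)=dead, (3,0)=dead.
Check: live-neighbor counts of every cell in the completed generation 0:
23312
45633
45522
44532
35522
23322
Applying B3/S23 to generation 0 with these counts gives:
***..
...**
...*.
...*.
*..*.
****.
which matches the target exactly.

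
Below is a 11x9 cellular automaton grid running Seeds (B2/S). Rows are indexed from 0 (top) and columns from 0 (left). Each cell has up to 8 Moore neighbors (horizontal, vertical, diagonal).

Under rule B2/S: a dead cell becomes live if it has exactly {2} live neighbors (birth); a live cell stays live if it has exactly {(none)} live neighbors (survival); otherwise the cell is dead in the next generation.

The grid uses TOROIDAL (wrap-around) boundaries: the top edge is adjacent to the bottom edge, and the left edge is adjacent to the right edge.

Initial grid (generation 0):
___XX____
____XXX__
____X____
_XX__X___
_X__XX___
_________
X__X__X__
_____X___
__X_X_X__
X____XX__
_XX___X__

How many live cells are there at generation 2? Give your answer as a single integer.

Simulating step by step:
Generation 0 (given above): 25 live cells
Generation 1: 25 live cells
_X_____X_
_________
_XX______
X_____X__
X__X__X__
XXXX__X__
____XX___
_XX____X_
_X_X___X_
____X____
X______X_
Generation 2: 28 live cells
X_____X__
X________
X________
___X_X_XX
____X____
_______XX
_______XX
X____X__X
X___X_X_X
XXXX__XX_
_X____X__
Population at generation 2: 28

Answer: 28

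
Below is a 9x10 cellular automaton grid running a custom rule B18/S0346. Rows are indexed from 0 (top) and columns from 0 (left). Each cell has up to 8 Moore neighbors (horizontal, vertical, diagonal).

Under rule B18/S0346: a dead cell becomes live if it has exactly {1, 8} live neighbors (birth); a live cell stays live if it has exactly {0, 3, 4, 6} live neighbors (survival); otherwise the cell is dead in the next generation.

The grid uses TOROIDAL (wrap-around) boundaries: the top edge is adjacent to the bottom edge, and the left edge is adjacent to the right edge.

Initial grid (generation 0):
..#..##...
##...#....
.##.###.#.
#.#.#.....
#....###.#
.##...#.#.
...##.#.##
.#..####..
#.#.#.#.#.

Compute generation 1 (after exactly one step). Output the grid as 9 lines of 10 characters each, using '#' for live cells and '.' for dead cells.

Simulating step by step:
Generation 0 (given above): 39 live cells
Generation 1: 26 live cells
(generation 1 grid is the final answer)

Answer: .....##.#.
.#......#.
..#.##..#.
#...#.....
#....###.#
......#.#.
...##.#.#.
....###...
....#.....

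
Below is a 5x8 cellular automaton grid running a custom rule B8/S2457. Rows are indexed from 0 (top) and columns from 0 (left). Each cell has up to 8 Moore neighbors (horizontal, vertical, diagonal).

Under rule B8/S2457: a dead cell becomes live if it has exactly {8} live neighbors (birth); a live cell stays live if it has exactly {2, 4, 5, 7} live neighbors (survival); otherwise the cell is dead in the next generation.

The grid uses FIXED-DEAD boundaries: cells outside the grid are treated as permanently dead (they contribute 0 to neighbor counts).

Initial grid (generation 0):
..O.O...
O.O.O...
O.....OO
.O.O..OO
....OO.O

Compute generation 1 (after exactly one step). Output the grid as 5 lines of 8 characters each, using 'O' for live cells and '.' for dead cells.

Answer: ........
........
O.......
......OO
....OO.O

Derivation:
Simulating step by step:
Generation 0 (given above): 15 live cells
Generation 1: 6 live cells
(generation 1 grid is the final answer)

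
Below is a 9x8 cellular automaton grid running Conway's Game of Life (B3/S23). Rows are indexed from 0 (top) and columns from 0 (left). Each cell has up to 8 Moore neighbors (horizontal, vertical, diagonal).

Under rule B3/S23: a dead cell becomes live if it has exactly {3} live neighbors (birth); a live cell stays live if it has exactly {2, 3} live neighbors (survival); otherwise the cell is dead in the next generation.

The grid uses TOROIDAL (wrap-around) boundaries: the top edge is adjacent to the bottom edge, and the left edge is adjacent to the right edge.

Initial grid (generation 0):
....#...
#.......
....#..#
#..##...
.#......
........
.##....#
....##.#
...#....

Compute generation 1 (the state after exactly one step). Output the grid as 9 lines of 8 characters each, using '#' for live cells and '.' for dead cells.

Answer: ........
........
#..##..#
#..##...
........
###.....
#.....#.
#.###.#.
...#.#..

Derivation:
Simulating step by step:
Generation 0 (given above): 15 live cells
Generation 1: 19 live cells
(generation 1 grid is the final answer)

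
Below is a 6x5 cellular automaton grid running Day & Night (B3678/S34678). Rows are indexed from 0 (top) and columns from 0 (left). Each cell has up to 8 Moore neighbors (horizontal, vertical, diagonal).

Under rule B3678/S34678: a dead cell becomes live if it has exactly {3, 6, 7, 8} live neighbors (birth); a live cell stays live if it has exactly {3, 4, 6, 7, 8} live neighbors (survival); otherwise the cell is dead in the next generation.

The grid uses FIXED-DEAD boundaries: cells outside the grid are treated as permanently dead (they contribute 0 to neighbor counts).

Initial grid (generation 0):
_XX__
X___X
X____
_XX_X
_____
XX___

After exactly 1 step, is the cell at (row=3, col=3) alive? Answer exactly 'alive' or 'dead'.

Simulating step by step:
Generation 0 (given above): 10 live cells
Generation 1: 3 live cells
_____
_____
___X_
_____
X_X__
_____

Cell (3,3) at generation 1: 0 -> dead

Answer: dead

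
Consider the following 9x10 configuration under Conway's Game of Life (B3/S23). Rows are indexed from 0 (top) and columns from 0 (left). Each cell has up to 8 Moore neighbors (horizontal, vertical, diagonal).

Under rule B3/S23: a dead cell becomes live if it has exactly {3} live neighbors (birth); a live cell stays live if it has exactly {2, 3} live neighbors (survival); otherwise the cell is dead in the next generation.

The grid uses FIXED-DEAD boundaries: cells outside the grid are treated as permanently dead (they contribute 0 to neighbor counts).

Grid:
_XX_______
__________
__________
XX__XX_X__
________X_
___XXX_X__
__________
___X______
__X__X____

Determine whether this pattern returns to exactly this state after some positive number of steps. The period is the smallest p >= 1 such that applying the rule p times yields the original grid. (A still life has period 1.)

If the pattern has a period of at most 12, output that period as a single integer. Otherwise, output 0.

Simulating and comparing each generation to the original:
Gen 0 (original, given above): 15 live cells
Gen 1: 5 live cells, differs from original
Gen 2: 2 live cells, differs from original
Gen 3: 0 live cells, differs from original
Gen 4: 0 live cells, differs from original
Gen 5: 0 live cells, differs from original
Gen 6: 0 live cells, differs from original
Gen 7: 0 live cells, differs from original
Gen 8: 0 live cells, differs from original
Gen 9: 0 live cells, differs from original
Gen 10: 0 live cells, differs from original
Gen 11: 0 live cells, differs from original
Gen 12: 0 live cells, differs from original
No period found within 12 steps.

Answer: 0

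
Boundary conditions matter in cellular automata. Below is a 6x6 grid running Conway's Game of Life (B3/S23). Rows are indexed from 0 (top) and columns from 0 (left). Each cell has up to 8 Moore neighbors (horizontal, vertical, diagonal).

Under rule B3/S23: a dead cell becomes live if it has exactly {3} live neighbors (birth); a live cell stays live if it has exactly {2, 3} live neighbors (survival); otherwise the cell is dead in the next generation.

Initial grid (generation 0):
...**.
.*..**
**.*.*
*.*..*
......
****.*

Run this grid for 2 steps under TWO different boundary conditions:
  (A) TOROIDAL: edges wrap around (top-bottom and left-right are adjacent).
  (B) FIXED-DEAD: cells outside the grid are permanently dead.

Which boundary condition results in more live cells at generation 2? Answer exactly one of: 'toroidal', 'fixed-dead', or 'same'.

Answer: fixed-dead

Derivation:
Under TOROIDAL boundary, generation 2:
......
......
..***.
..*..*
......
****.*
Population = 10

Under FIXED-DEAD boundary, generation 2:
....**
****.*
*.**.*
*.*..*
*...*.
.***..
Population = 19

Comparison: toroidal=10, fixed-dead=19 -> fixed-dead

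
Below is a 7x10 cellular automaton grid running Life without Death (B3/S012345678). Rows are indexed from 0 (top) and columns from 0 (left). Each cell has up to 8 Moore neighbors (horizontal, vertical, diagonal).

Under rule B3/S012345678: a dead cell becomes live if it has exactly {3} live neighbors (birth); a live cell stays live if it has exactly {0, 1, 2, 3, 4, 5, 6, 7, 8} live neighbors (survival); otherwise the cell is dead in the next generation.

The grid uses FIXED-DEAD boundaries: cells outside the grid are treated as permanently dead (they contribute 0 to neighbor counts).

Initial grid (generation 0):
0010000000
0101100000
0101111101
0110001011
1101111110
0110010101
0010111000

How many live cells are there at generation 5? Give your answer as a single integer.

Simulating step by step:
Generation 0 (given above): 33 live cells
Generation 1: 39 live cells
0011000000
0101101000
1101111101
0110001011
1101111110
1110010101
0111111000
Generation 2: 43 live cells
0011100000
1101101100
1101111101
0110001011
1101111110
1110010101
1111111000
Generation 3: 46 live cells
0111110000
1101101110
1101111101
0110001011
1101111110
1110010101
1111111000
Generation 4: 49 live cells
1111111100
1101101110
1101111101
0110001011
1101111110
1110010101
1111111000
Generation 5: 50 live cells
1111111110
1101101110
1101111101
0110001011
1101111110
1110010101
1111111000
Population at generation 5: 50

Answer: 50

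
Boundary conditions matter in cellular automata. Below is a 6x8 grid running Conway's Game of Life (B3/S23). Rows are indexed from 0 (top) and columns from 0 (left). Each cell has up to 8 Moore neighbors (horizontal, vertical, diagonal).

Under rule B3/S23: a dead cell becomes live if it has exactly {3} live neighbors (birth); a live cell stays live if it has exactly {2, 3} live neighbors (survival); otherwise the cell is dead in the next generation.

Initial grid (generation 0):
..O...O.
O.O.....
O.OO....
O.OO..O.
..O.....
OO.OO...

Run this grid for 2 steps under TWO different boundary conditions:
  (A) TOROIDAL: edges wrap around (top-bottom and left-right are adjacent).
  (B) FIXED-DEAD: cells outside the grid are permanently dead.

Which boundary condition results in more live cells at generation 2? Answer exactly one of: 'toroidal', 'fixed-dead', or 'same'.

Under TOROIDAL boundary, generation 2:
O.OO...O
.......O
O......O
.......O
O......O
.OOO....
Population = 13

Under FIXED-DEAD boundary, generation 2:
........
.O......
........
........
.OOO....
.OOO....
Population = 7

Comparison: toroidal=13, fixed-dead=7 -> toroidal

Answer: toroidal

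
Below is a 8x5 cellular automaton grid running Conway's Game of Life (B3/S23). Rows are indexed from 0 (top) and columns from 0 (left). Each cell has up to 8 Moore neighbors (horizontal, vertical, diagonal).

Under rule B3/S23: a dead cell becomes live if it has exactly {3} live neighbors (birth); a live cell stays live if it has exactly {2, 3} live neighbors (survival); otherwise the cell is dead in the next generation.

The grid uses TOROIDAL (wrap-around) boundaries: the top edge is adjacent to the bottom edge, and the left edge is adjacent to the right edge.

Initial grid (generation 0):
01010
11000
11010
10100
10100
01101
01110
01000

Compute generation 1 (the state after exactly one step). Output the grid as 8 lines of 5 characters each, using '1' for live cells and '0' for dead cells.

Answer: 01000
00000
00000
10110
10101
00001
00010
11010

Derivation:
Simulating step by step:
Generation 0 (given above): 18 live cells
Generation 1: 12 live cells
(generation 1 grid is the final answer)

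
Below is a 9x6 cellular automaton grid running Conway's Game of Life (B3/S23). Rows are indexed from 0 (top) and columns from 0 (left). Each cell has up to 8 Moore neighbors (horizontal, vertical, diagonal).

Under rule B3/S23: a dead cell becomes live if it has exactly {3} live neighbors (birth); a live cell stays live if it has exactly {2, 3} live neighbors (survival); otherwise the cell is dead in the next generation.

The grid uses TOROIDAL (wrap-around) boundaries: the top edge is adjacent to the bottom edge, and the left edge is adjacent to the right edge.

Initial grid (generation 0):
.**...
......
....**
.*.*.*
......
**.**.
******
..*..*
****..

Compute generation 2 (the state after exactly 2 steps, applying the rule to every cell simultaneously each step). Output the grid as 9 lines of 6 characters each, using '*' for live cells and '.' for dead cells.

Answer: ......
*...*.
*...*.
.*....
....**
......
......
......
......

Derivation:
Simulating step by step:
Generation 0 (given above): 23 live cells
Generation 1: 12 live cells
*..*..
......
*...**
*....*
.*.*.*
......
......
......
*..*..
Generation 2: 7 live cells
(generation 2 grid is the final answer)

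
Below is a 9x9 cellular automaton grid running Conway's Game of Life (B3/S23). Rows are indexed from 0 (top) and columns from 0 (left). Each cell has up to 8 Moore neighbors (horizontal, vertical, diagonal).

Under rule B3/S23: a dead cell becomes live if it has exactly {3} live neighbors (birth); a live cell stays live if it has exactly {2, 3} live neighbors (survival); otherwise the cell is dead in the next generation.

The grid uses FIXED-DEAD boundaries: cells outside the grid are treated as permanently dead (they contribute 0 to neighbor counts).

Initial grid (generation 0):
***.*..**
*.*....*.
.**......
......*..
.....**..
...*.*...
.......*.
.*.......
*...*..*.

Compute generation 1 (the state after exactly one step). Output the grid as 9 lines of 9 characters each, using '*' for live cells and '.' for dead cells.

Simulating step by step:
Generation 0 (given above): 21 live cells
Generation 1: 17 live cells
(generation 1 grid is the final answer)

Answer: *.**...**
*......**
.**......
.....**..
....***..
....**...
.........
.........
.........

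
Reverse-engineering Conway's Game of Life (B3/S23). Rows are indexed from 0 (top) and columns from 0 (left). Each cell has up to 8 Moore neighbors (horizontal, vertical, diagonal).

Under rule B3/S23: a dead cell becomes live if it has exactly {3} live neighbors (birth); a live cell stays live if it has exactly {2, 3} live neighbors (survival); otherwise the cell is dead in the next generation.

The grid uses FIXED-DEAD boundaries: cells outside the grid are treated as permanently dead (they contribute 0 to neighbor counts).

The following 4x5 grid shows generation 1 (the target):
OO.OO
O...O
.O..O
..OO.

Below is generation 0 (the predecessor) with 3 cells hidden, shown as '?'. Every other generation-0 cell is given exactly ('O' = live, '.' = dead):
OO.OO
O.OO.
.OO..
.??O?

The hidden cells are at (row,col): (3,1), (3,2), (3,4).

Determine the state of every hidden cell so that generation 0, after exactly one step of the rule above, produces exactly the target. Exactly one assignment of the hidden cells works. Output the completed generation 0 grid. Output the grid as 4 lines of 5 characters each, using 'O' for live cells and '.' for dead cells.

Hidden generation-0 cells (in order): (3,1), (3,2), (3,4).
A hidden cell only influences target cells in its own 3x3 neighborhood. Try each of the 2^3 = 8 assignments, step the completed generation 0 forward once under B3/S23, and compare with the target:
  (3,1)=. (3,2)=. (3,4)=. -> step gives (2,4)='.' but target has 'O' -> reject
  (3,1)=. (3,2)=. (3,4)=O -> step reproduces the target at every cell -> ACCEPT
  (3,1)=. (3,2)=O (3,4)=. -> step gives (2,1)='.' but target has 'O' -> reject
  (3,1)=. (3,2)=O (3,4)=O -> step gives (2,1)='.' but target has 'O' -> reject
  (3,1)=O (3,2)=. (3,4)=. -> step gives (2,0)='O' but target has '.' -> reject
  (3,1)=O (3,2)=. (3,4)=O -> step gives (2,0)='O' but target has '.' -> reject
  (3,1)=O (3,2)=O (3,4)=. -> step gives (2,0)='O' but target has '.' -> reject
  (3,1)=O (3,2)=O (3,4)=O -> step gives (2,0)='O' but target has '.' -> reject
Unique solution: (3,1)=dead, (3,2)=dead, (3,4)=live.
Check: live-neighbor counts of every cell in the completed generation 0:
23432
36543
23453
12321
Applying B3/S23 to generation 0 with these counts gives:
OO.OO
O...O
.O..O
..OO.
which matches the target exactly.

Answer: OO.OO
O.OO.
.OO..
...OO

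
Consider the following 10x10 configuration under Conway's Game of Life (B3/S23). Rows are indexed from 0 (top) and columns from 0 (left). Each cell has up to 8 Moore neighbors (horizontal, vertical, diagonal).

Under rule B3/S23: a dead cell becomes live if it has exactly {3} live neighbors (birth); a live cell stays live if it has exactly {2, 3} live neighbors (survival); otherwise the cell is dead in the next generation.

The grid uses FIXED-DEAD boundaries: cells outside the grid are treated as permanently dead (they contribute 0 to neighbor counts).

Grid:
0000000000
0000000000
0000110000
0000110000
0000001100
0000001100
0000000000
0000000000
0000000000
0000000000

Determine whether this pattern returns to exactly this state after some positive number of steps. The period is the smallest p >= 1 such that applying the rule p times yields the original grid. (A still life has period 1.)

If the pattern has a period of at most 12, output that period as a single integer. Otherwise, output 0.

Simulating and comparing each generation to the original:
Gen 0 (original, given above): 8 live cells
Gen 1: 6 live cells, differs from original
Gen 2: 8 live cells, MATCHES original -> period = 2

Answer: 2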